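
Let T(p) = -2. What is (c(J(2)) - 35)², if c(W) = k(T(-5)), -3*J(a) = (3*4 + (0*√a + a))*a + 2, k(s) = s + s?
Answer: 1521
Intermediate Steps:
k(s) = 2*s
J(a) = -⅔ - a*(12 + a)/3 (J(a) = -((3*4 + (0*√a + a))*a + 2)/3 = -((12 + (0 + a))*a + 2)/3 = -((12 + a)*a + 2)/3 = -(a*(12 + a) + 2)/3 = -(2 + a*(12 + a))/3 = -⅔ - a*(12 + a)/3)
c(W) = -4 (c(W) = 2*(-2) = -4)
(c(J(2)) - 35)² = (-4 - 35)² = (-39)² = 1521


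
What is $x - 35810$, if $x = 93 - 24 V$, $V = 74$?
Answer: $-37493$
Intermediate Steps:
$x = -1683$ ($x = 93 - 1776 = -1683$)
$x - 35810 = -1683 - 35810 = -37493$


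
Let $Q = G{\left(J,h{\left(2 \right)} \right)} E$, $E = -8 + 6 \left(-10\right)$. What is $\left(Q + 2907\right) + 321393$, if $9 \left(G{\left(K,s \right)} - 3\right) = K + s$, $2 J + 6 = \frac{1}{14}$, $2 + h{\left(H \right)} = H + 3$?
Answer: $\frac{20418031}{63} \approx 3.241 \cdot 10^{5}$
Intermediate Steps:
$h{\left(H \right)} = 1 + H$ ($h{\left(H \right)} = -2 + \left(H + 3\right) = -2 + \left(3 + H\right) = 1 + H$)
$E = -68$ ($E = -8 - 60 = -68$)
$J = - \frac{83}{28}$ ($J = -3 + \frac{1}{2 \cdot 14} = -3 + \frac{1}{2} \cdot \frac{1}{14} = -3 + \frac{1}{28} = - \frac{83}{28} \approx -2.9643$)
$G{\left(K,s \right)} = 3 + \frac{K}{9} + \frac{s}{9}$ ($G{\left(K,s \right)} = 3 + \frac{K + s}{9} = 3 + \left(\frac{K}{9} + \frac{s}{9}\right) = 3 + \frac{K}{9} + \frac{s}{9}$)
$Q = - \frac{12869}{63}$ ($Q = \left(3 + \frac{1}{9} \left(- \frac{83}{28}\right) + \frac{1 + 2}{9}\right) \left(-68\right) = \left(3 - \frac{83}{252} + \frac{1}{9} \cdot 3\right) \left(-68\right) = \left(3 - \frac{83}{252} + \frac{1}{3}\right) \left(-68\right) = \frac{757}{252} \left(-68\right) = - \frac{12869}{63} \approx -204.27$)
$\left(Q + 2907\right) + 321393 = \left(- \frac{12869}{63} + 2907\right) + 321393 = \frac{170272}{63} + 321393 = \frac{20418031}{63}$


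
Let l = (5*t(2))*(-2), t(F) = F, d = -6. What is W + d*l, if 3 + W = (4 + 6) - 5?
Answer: 122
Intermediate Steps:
W = 2 (W = -3 + ((4 + 6) - 5) = -3 + (10 - 5) = -3 + 5 = 2)
l = -20 (l = (5*2)*(-2) = 10*(-2) = -20)
W + d*l = 2 - 6*(-20) = 2 + 120 = 122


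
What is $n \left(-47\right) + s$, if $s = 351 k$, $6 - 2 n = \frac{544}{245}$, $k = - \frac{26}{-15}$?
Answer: $\frac{127297}{245} \approx 519.58$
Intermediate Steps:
$k = \frac{26}{15}$ ($k = \left(-26\right) \left(- \frac{1}{15}\right) = \frac{26}{15} \approx 1.7333$)
$n = \frac{463}{245}$ ($n = 3 - \frac{544 \cdot \frac{1}{245}}{2} = 3 - \frac{272}{245} = \frac{463}{245} \approx 1.8898$)
$s = \frac{3042}{5}$ ($s = 351 \cdot \frac{26}{15} = \frac{3042}{5} \approx 608.4$)
$n \left(-47\right) + s = \frac{463}{245} \left(-47\right) + \frac{3042}{5} = - \frac{21761}{245} + \frac{3042}{5} = \frac{127297}{245}$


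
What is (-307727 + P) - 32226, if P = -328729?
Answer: -668682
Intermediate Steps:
(-307727 + P) - 32226 = (-307727 - 328729) - 32226 = -636456 - 32226 = -668682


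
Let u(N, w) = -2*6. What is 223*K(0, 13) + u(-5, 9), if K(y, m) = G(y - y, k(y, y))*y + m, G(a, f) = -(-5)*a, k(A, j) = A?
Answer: 2887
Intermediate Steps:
u(N, w) = -12
G(a, f) = 5*a
K(y, m) = m (K(y, m) = (5*(y - y))*y + m = (5*0)*y + m = 0*y + m = 0 + m = m)
223*K(0, 13) + u(-5, 9) = 223*13 - 12 = 2899 - 12 = 2887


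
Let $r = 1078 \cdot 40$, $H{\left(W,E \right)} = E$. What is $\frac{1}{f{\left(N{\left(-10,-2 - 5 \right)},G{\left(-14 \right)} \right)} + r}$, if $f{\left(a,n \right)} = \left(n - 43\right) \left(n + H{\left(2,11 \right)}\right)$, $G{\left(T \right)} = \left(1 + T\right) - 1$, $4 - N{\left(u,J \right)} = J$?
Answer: $\frac{1}{43291} \approx 2.3099 \cdot 10^{-5}$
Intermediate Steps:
$N{\left(u,J \right)} = 4 - J$
$G{\left(T \right)} = T$
$f{\left(a,n \right)} = \left(-43 + n\right) \left(11 + n\right)$ ($f{\left(a,n \right)} = \left(n - 43\right) \left(n + 11\right) = \left(-43 + n\right) \left(11 + n\right)$)
$r = 43120$
$\frac{1}{f{\left(N{\left(-10,-2 - 5 \right)},G{\left(-14 \right)} \right)} + r} = \frac{1}{\left(-473 + \left(-14\right)^{2} - -448\right) + 43120} = \frac{1}{\left(-473 + 196 + 448\right) + 43120} = \frac{1}{171 + 43120} = \frac{1}{43291}$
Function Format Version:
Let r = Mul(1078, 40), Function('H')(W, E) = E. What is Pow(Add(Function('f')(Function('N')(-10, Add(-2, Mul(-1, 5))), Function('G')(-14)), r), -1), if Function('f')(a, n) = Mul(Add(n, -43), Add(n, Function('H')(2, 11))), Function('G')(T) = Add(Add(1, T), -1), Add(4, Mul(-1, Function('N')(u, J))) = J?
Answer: Rational(1, 43291) ≈ 2.3099e-5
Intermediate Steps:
Function('N')(u, J) = Add(4, Mul(-1, J))
Function('G')(T) = T
Function('f')(a, n) = Mul(Add(-43, n), Add(11, n)) (Function('f')(a, n) = Mul(Add(n, -43), Add(n, 11)) = Mul(Add(-43, n), Add(11, n)))
r = 43120
Pow(Add(Function('f')(Function('N')(-10, Add(-2, Mul(-1, 5))), Function('G')(-14)), r), -1) = Pow(Add(Add(-473, Pow(-14, 2), Mul(-32, -14)), 43120), -1) = Pow(Add(Add(-473, 196, 448), 43120), -1) = Pow(Add(171, 43120), -1) = Pow(43291, -1) = Rational(1, 43291)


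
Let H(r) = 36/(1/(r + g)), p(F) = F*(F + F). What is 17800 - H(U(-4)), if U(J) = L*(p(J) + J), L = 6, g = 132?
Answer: 7000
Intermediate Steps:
p(F) = 2*F² (p(F) = F*(2*F) = 2*F²)
U(J) = 6*J + 12*J² (U(J) = 6*(2*J² + J) = 6*(J + 2*J²) = 6*J + 12*J²)
H(r) = 4752 + 36*r (H(r) = 36/(1/(r + 132)) = 36/(1/(132 + r)) = 36*(132 + r) = 4752 + 36*r)
17800 - H(U(-4)) = 17800 - (4752 + 36*(6*(-4)*(1 + 2*(-4)))) = 17800 - (4752 + 36*(6*(-4)*(1 - 8))) = 17800 - (4752 + 36*(6*(-4)*(-7))) = 17800 - (4752 + 36*168) = 17800 - (4752 + 6048) = 17800 - 1*10800 = 17800 - 10800 = 7000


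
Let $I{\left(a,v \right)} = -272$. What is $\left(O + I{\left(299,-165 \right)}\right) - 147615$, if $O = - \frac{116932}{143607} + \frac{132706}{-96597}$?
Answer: $- \frac{683839870758373}{4624001793} \approx -1.4789 \cdot 10^{5}$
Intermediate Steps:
$O = - \frac{10117596982}{4624001793}$ ($O = \left(-116932\right) \frac{1}{143607} + 132706 \left(- \frac{1}{96597}\right) = - \frac{116932}{143607} - \frac{132706}{96597} = - \frac{10117596982}{4624001793} \approx -2.1881$)
$\left(O + I{\left(299,-165 \right)}\right) - 147615 = \left(- \frac{10117596982}{4624001793} - 272\right) - 147615 = - \frac{1267846084678}{4624001793} - 147615 = - \frac{683839870758373}{4624001793}$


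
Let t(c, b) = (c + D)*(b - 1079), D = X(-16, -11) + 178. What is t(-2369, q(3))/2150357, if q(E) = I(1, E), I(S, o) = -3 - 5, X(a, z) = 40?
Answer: 2338137/2150357 ≈ 1.0873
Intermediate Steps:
I(S, o) = -8
q(E) = -8
D = 218 (D = 40 + 178 = 218)
t(c, b) = (-1079 + b)*(218 + c) (t(c, b) = (c + 218)*(b - 1079) = (218 + c)*(-1079 + b) = (-1079 + b)*(218 + c))
t(-2369, q(3))/2150357 = (-235222 - 1079*(-2369) + 218*(-8) - 8*(-2369))/2150357 = (-235222 + 2556151 - 1744 + 18952)*(1/2150357) = 2338137*(1/2150357) = 2338137/2150357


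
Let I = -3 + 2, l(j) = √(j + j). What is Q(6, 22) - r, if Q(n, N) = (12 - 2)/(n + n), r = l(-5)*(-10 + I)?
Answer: ⅚ + 11*I*√10 ≈ 0.83333 + 34.785*I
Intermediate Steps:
l(j) = √2*√j (l(j) = √(2*j) = √2*√j)
I = -1
r = -11*I*√10 (r = (√2*√(-5))*(-10 - 1) = (√2*(I*√5))*(-11) = (I*√10)*(-11) = -11*I*√10 ≈ -34.785*I)
Q(n, N) = 5/n (Q(n, N) = 10/((2*n)) = 10*(1/(2*n)) = 5/n)
Q(6, 22) - r = 5/6 - (-11)*I*√10 = 5*(⅙) + 11*I*√10 = ⅚ + 11*I*√10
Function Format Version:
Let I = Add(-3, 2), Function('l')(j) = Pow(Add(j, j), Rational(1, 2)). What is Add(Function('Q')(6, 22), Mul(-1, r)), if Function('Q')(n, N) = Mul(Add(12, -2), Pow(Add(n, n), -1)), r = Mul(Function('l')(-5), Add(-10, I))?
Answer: Add(Rational(5, 6), Mul(11, I, Pow(10, Rational(1, 2)))) ≈ Add(0.83333, Mul(34.785, I))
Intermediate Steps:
Function('l')(j) = Mul(Pow(2, Rational(1, 2)), Pow(j, Rational(1, 2))) (Function('l')(j) = Pow(Mul(2, j), Rational(1, 2)) = Mul(Pow(2, Rational(1, 2)), Pow(j, Rational(1, 2))))
I = -1
r = Mul(-11, I, Pow(10, Rational(1, 2))) (r = Mul(Mul(Pow(2, Rational(1, 2)), Pow(-5, Rational(1, 2))), Add(-10, -1)) = Mul(Mul(Pow(2, Rational(1, 2)), Mul(I, Pow(5, Rational(1, 2)))), -11) = Mul(Mul(I, Pow(10, Rational(1, 2))), -11) = Mul(-11, I, Pow(10, Rational(1, 2))) ≈ Mul(-34.785, I))
Function('Q')(n, N) = Mul(5, Pow(n, -1)) (Function('Q')(n, N) = Mul(10, Pow(Mul(2, n), -1)) = Mul(10, Mul(Rational(1, 2), Pow(n, -1))) = Mul(5, Pow(n, -1)))
Add(Function('Q')(6, 22), Mul(-1, r)) = Add(Mul(5, Pow(6, -1)), Mul(-1, Mul(-11, I, Pow(10, Rational(1, 2))))) = Add(Mul(5, Rational(1, 6)), Mul(11, I, Pow(10, Rational(1, 2)))) = Add(Rational(5, 6), Mul(11, I, Pow(10, Rational(1, 2))))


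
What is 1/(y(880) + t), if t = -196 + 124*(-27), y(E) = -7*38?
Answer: -1/3810 ≈ -0.00026247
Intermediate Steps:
y(E) = -266
t = -3544 (t = -196 - 3348 = -3544)
1/(y(880) + t) = 1/(-266 - 3544) = 1/(-3810) = -1/3810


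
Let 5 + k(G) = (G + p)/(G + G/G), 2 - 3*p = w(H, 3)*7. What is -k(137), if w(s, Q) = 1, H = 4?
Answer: 832/207 ≈ 4.0193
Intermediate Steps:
p = -5/3 (p = ⅔ - 7/3 = -5/3 ≈ -1.6667)
k(G) = -5 + (-5/3 + G)/(1 + G) (k(G) = -5 + (G - 5/3)/(G + G/G) = -5 + (-5/3 + G)/(G + 1) = -5 + (-5/3 + G)/(1 + G))
-k(137) = -4*(-5 - 3*137)/(3*(1 + 137)) = -4*(-5 - 411)/(3*138) = -4*(-416)/(3*138) = -1*(-832/207) = 832/207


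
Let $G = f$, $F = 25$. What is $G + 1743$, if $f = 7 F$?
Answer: $1918$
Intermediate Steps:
$f = 175$ ($f = 7 \cdot 25 = 175$)
$G = 175$
$G + 1743 = 175 + 1743 = 1918$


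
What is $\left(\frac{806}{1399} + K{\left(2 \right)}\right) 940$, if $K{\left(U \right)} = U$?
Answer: $\frac{3387760}{1399} \approx 2421.6$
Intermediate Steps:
$\left(\frac{806}{1399} + K{\left(2 \right)}\right) 940 = \left(\frac{806}{1399} + 2\right) 940 = \frac{3604}{1399} \cdot 940 = \frac{3387760}{1399}$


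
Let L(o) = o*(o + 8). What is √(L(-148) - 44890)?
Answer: I*√24170 ≈ 155.47*I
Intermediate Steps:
L(o) = o*(8 + o)
√(L(-148) - 44890) = √(-148*(8 - 148) - 44890) = √(-148*(-140) - 44890) = √(20720 - 44890) = √(-24170) = I*√24170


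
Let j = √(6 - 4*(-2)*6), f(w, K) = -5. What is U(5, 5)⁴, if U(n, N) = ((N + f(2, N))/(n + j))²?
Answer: 0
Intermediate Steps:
j = 3*√6 (j = √(6 + 8*6) = √(6 + 48) = √54 = 3*√6 ≈ 7.3485)
U(n, N) = (-5 + N)²/(n + 3*√6)² (U(n, N) = ((N - 5)/(n + 3*√6))² = ((-5 + N)/(n + 3*√6))² = (-5 + N)²/(n + 3*√6)²)
U(5, 5)⁴ = ((-5 + 5)²/(5 + 3*√6)²)⁴ = (0²/(5 + 3*√6)²)⁴ = (0/(5 + 3*√6)²)⁴ = 0⁴ = 0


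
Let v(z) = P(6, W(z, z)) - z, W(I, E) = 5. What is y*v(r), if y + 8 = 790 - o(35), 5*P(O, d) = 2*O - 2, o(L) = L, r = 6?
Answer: -2988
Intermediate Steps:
P(O, d) = -⅖ + 2*O/5 (P(O, d) = (2*O - 2)/5 = (-2 + 2*O)/5 = -⅖ + 2*O/5)
v(z) = 2 - z (v(z) = (-⅖ + (⅖)*6) - z = (-⅖ + 12/5) - z = 2 - z)
y = 747 (y = -8 + (790 - 1*35) = -8 + (790 - 35) = -8 + 755 = 747)
y*v(r) = 747*(2 - 1*6) = 747*(2 - 6) = 747*(-4) = -2988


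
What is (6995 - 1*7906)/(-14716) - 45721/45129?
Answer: -631717717/664118364 ≈ -0.95121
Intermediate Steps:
(6995 - 1*7906)/(-14716) - 45721/45129 = (6995 - 7906)*(-1/14716) - 45721*1/45129 = -911*(-1/14716) - 45721/45129 = 911/14716 - 45721/45129 = -631717717/664118364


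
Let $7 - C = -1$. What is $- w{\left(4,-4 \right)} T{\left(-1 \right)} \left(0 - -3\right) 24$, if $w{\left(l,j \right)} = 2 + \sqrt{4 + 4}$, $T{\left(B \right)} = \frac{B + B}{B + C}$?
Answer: $\frac{288}{7} + \frac{288 \sqrt{2}}{7} \approx 99.328$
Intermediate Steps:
$C = 8$ ($C = 7 - -1 = 7 + 1 = 8$)
$T{\left(B \right)} = \frac{2 B}{8 + B}$ ($T{\left(B \right)} = \frac{B + B}{B + 8} = \frac{2 B}{8 + B}$)
$w{\left(l,j \right)} = 2 + 2 \sqrt{2}$ ($w{\left(l,j \right)} = 2 + \sqrt{8} = 2 + 2 \sqrt{2}$)
$- w{\left(4,-4 \right)} T{\left(-1 \right)} \left(0 - -3\right) 24 = - \left(2 + 2 \sqrt{2}\right) 2 \left(-1\right) \frac{1}{8 - 1} \left(0 - -3\right) 24 = - \left(2 + 2 \sqrt{2}\right) 2 \left(-1\right) \frac{1}{7} \left(0 + 3\right) 24 = - \left(2 + 2 \sqrt{2}\right) 2 \left(-1\right) \frac{1}{7} \cdot 3 \cdot 24 = - \left(2 + 2 \sqrt{2}\right) \left(- \frac{2}{7}\right) 3 \cdot 24 = - \left(- \frac{4}{7} - \frac{4 \sqrt{2}}{7}\right) 3 \cdot 24 = - (- \frac{12}{7} - \frac{12 \sqrt{2}}{7}) 24 = \left(\frac{12}{7} + \frac{12 \sqrt{2}}{7}\right) 24 = \frac{288}{7} + \frac{288 \sqrt{2}}{7}$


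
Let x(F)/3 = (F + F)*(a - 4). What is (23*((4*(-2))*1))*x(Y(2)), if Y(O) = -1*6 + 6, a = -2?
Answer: 0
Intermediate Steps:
Y(O) = 0 (Y(O) = -6 + 6 = 0)
x(F) = -36*F (x(F) = 3*((F + F)*(-2 - 4)) = 3*((2*F)*(-6)) = 3*(-12*F) = -36*F)
(23*((4*(-2))*1))*x(Y(2)) = (23*((4*(-2))*1))*(-36*0) = (23*(-8*1))*0 = (23*(-8))*0 = -184*0 = 0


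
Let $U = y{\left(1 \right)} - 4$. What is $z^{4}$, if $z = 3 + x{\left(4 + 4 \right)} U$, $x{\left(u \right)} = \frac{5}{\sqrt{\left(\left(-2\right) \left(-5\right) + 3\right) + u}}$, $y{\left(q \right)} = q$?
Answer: $\frac{37944}{49} - \frac{8280 \sqrt{21}}{49} \approx 0.0055764$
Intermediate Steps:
$U = -3$ ($U = 1 - 4 = -3$)
$x{\left(u \right)} = \frac{5}{\sqrt{13 + u}}$ ($x{\left(u \right)} = \frac{5}{\sqrt{\left(10 + 3\right) + u}} = \frac{5}{\sqrt{13 + u}}$)
$z = 3 - \frac{5 \sqrt{21}}{7}$ ($z = 3 + \frac{5}{\sqrt{13 + \left(4 + 4\right)}} \left(-3\right) = 3 + \frac{5}{\sqrt{13 + 8}} \left(-3\right) = 3 + \frac{5}{\sqrt{21}} \left(-3\right) = 3 + 5 \frac{\sqrt{21}}{21} \left(-3\right) = 3 + \frac{5 \sqrt{21}}{21} \left(-3\right) = 3 - \frac{5 \sqrt{21}}{7} \approx -0.27327$)
$z^{4} = \left(3 - \frac{5 \sqrt{21}}{7}\right)^{4}$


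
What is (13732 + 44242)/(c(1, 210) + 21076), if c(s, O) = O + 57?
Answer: 8282/3049 ≈ 2.7163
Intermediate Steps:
c(s, O) = 57 + O
(13732 + 44242)/(c(1, 210) + 21076) = (13732 + 44242)/((57 + 210) + 21076) = 57974/(267 + 21076) = 57974/21343 = 57974*(1/21343) = 8282/3049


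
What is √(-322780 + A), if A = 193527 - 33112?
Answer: I*√162365 ≈ 402.95*I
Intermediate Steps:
A = 160415
√(-322780 + A) = √(-322780 + 160415) = √(-162365) = I*√162365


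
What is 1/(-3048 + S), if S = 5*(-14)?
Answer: -1/3118 ≈ -0.00032072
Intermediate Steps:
S = -70
1/(-3048 + S) = 1/(-3048 - 70) = 1/(-3118) = -1/3118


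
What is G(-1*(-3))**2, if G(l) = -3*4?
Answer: 144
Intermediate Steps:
G(l) = -12
G(-1*(-3))**2 = (-12)**2 = 144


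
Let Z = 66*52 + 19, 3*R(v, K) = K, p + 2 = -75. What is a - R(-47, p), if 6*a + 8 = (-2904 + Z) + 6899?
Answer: 3796/3 ≈ 1265.3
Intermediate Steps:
p = -77 (p = -2 - 75 = -77)
R(v, K) = K/3
Z = 3451 (Z = 3432 + 19 = 3451)
a = 3719/3 (a = -4/3 + ((-2904 + 3451) + 6899)/6 = -4/3 + (547 + 6899)/6 = -4/3 + (1/6)*7446 = -4/3 + 1241 = 3719/3 ≈ 1239.7)
a - R(-47, p) = 3719/3 - (-77)/3 = 3719/3 - 1*(-77/3) = 3719/3 + 77/3 = 3796/3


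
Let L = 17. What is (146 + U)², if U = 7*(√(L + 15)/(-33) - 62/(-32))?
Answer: 7098295409/278784 - 5957*√2/22 ≈ 25079.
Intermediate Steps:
U = 217/16 - 28*√2/33 (U = 7*(√(17 + 15)/(-33) - 62/(-32)) = 7*(√32*(-1/33) - 62*(-1/32)) = 7*((4*√2)*(-1/33) + 31/16) = 7*(-4*√2/33 + 31/16) = 7*(31/16 - 4*√2/33) = 217/16 - 28*√2/33 ≈ 12.363)
(146 + U)² = (146 + (217/16 - 28*√2/33))² = (2553/16 - 28*√2/33)²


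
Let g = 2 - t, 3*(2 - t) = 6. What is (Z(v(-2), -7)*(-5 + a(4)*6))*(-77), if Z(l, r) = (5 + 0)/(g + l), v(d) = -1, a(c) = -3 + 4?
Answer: -385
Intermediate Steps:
a(c) = 1
t = 0 (t = 2 - 1/3*6 = 2 - 2 = 0)
g = 2 (g = 2 - 1*0 = 2 + 0 = 2)
Z(l, r) = 5/(2 + l) (Z(l, r) = (5 + 0)/(2 + l) = 5/(2 + l))
(Z(v(-2), -7)*(-5 + a(4)*6))*(-77) = ((5/(2 - 1))*(-5 + 1*6))*(-77) = ((5/1)*(-5 + 6))*(-77) = ((5*1)*1)*(-77) = (5*1)*(-77) = 5*(-77) = -385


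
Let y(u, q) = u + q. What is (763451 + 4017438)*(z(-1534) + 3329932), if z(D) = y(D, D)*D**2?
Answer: -34499624951008964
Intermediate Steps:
y(u, q) = q + u
z(D) = 2*D**3 (z(D) = (D + D)*D**2 = (2*D)*D**2 = 2*D**3)
(763451 + 4017438)*(z(-1534) + 3329932) = (763451 + 4017438)*(2*(-1534)**3 + 3329932) = 4780889*(2*(-3609741304) + 3329932) = 4780889*(-7219482608 + 3329932) = 4780889*(-7216152676) = -34499624951008964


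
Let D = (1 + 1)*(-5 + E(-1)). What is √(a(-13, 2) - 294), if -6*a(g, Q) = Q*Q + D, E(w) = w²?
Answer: 4*I*√165/3 ≈ 17.127*I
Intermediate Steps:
D = -8 (D = (1 + 1)*(-5 + (-1)²) = 2*(-5 + 1) = 2*(-4) = -8)
a(g, Q) = 4/3 - Q²/6 (a(g, Q) = -(Q*Q - 8)/6 = -(Q² - 8)/6 = -(-8 + Q²)/6 = 4/3 - Q²/6)
√(a(-13, 2) - 294) = √((4/3 - ⅙*2²) - 294) = √((4/3 - ⅙*4) - 294) = √((4/3 - ⅔) - 294) = √(⅔ - 294) = √(-880/3) = 4*I*√165/3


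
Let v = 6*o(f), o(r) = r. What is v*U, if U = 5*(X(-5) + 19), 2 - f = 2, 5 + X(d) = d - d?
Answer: 0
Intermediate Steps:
X(d) = -5 (X(d) = -5 + (d - d) = -5 + 0 = -5)
f = 0 (f = 2 - 1*2 = 2 - 2 = 0)
U = 70 (U = 5*(-5 + 19) = 5*14 = 70)
v = 0 (v = 6*0 = 0)
v*U = 0*70 = 0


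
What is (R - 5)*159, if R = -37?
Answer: -6678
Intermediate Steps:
(R - 5)*159 = (-37 - 5)*159 = -42*159 = -6678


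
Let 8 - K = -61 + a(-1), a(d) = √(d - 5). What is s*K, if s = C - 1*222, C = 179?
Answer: -2967 + 43*I*√6 ≈ -2967.0 + 105.33*I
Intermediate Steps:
a(d) = √(-5 + d)
s = -43 (s = 179 - 1*222 = 179 - 222 = -43)
K = 69 - I*√6 (K = 8 - (-61 + √(-5 - 1)) = 8 - (-61 + √(-6)) = 8 - (-61 + I*√6) = 8 + (61 - I*√6) = 69 - I*√6 ≈ 69.0 - 2.4495*I)
s*K = -43*(69 - I*√6) = -2967 + 43*I*√6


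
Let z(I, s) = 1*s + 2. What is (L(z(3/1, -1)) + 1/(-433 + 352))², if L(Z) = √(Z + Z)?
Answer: 13123/6561 - 2*√2/81 ≈ 1.9652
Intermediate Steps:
z(I, s) = 2 + s (z(I, s) = s + 2 = 2 + s)
L(Z) = √2*√Z (L(Z) = √(2*Z) = √2*√Z)
(L(z(3/1, -1)) + 1/(-433 + 352))² = (√2*√(2 - 1) + 1/(-433 + 352))² = (√2*√1 + 1/(-81))² = (√2*1 - 1/81)² = (√2 - 1/81)² = (-1/81 + √2)²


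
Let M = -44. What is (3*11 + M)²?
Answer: 121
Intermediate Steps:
(3*11 + M)² = (3*11 - 44)² = (33 - 44)² = (-11)² = 121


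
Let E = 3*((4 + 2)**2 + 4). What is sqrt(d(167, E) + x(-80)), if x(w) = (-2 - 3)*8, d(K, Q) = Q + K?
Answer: sqrt(247) ≈ 15.716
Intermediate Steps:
E = 120 (E = 3*(6**2 + 4) = 3*(36 + 4) = 3*40 = 120)
d(K, Q) = K + Q
x(w) = -40 (x(w) = -5*8 = -40)
sqrt(d(167, E) + x(-80)) = sqrt((167 + 120) - 40) = sqrt(287 - 40) = sqrt(247)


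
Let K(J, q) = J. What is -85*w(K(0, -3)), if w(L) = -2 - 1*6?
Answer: 680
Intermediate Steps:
w(L) = -8 (w(L) = -2 - 6 = -8)
-85*w(K(0, -3)) = -85*(-8) = 680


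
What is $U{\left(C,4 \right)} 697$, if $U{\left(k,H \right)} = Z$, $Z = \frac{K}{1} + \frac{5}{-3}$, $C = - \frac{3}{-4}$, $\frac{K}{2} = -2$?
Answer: $- \frac{11849}{3} \approx -3949.7$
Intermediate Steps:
$K = -4$ ($K = 2 \left(-2\right) = -4$)
$C = \frac{3}{4}$ ($C = \left(-3\right) \left(- \frac{1}{4}\right) = \frac{3}{4} \approx 0.75$)
$Z = - \frac{17}{3}$ ($Z = - \frac{4}{1} + \frac{5}{-3} = \left(-4\right) 1 + 5 \left(- \frac{1}{3}\right) = -4 - \frac{5}{3} = - \frac{17}{3} \approx -5.6667$)
$U{\left(k,H \right)} = - \frac{17}{3}$
$U{\left(C,4 \right)} 697 = \left(- \frac{17}{3}\right) 697 = - \frac{11849}{3}$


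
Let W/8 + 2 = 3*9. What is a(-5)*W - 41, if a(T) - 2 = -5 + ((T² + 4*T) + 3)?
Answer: 959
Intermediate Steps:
a(T) = T² + 4*T (a(T) = 2 + (-5 + ((T² + 4*T) + 3)) = 2 + (-5 + (3 + T² + 4*T)) = 2 + (-2 + T² + 4*T) = T² + 4*T)
W = 200 (W = -16 + 8*(3*9) = -16 + 8*27 = -16 + 216 = 200)
a(-5)*W - 41 = -5*(4 - 5)*200 - 41 = -5*(-1)*200 - 41 = 5*200 - 41 = 1000 - 41 = 959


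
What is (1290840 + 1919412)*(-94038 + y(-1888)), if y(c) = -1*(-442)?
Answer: -300466746192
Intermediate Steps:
y(c) = 442
(1290840 + 1919412)*(-94038 + y(-1888)) = (1290840 + 1919412)*(-94038 + 442) = 3210252*(-93596) = -300466746192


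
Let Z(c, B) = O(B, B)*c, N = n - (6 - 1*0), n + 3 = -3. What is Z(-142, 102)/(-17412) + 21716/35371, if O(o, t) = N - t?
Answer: -16205563/51323321 ≈ -0.31575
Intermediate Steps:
n = -6 (n = -3 - 3 = -6)
N = -12 (N = -6 - (6 - 1*0) = -6 - (6 + 0) = -6 - 1*6 = -6 - 6 = -12)
O(o, t) = -12 - t
Z(c, B) = c*(-12 - B) (Z(c, B) = (-12 - B)*c = c*(-12 - B))
Z(-142, 102)/(-17412) + 21716/35371 = -1*(-142)*(12 + 102)/(-17412) + 21716/35371 = -1*(-142)*114*(-1/17412) + 21716*(1/35371) = 16188*(-1/17412) + 21716/35371 = -1349/1451 + 21716/35371 = -16205563/51323321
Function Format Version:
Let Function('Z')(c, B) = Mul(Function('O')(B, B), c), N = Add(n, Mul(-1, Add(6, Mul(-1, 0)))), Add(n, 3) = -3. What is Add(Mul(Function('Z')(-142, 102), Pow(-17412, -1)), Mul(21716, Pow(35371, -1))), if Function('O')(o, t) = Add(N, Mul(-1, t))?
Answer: Rational(-16205563, 51323321) ≈ -0.31575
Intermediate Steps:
n = -6 (n = Add(-3, -3) = -6)
N = -12 (N = Add(-6, Mul(-1, Add(6, Mul(-1, 0)))) = Add(-6, Mul(-1, Add(6, 0))) = Add(-6, Mul(-1, 6)) = Add(-6, -6) = -12)
Function('O')(o, t) = Add(-12, Mul(-1, t))
Function('Z')(c, B) = Mul(c, Add(-12, Mul(-1, B))) (Function('Z')(c, B) = Mul(Add(-12, Mul(-1, B)), c) = Mul(c, Add(-12, Mul(-1, B))))
Add(Mul(Function('Z')(-142, 102), Pow(-17412, -1)), Mul(21716, Pow(35371, -1))) = Add(Mul(Mul(-1, -142, Add(12, 102)), Pow(-17412, -1)), Mul(21716, Pow(35371, -1))) = Add(Mul(Mul(-1, -142, 114), Rational(-1, 17412)), Mul(21716, Rational(1, 35371))) = Add(Mul(16188, Rational(-1, 17412)), Rational(21716, 35371)) = Add(Rational(-1349, 1451), Rational(21716, 35371)) = Rational(-16205563, 51323321)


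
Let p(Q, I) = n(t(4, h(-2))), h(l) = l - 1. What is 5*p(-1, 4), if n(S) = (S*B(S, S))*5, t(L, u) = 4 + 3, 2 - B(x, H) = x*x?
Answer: -8225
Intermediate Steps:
h(l) = -1 + l
B(x, H) = 2 - x**2 (B(x, H) = 2 - x*x = 2 - x**2)
t(L, u) = 7
n(S) = 5*S*(2 - S**2) (n(S) = (S*(2 - S**2))*5 = 5*S*(2 - S**2))
p(Q, I) = -1645 (p(Q, I) = 5*7*(2 - 1*7**2) = 5*7*(2 - 1*49) = 5*7*(2 - 49) = 5*7*(-47) = -1645)
5*p(-1, 4) = 5*(-1645) = -8225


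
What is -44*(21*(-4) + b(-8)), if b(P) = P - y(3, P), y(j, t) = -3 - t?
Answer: 4268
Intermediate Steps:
b(P) = 3 + 2*P (b(P) = P - (-3 - P) = P + (3 + P) = 3 + 2*P)
-44*(21*(-4) + b(-8)) = -44*(21*(-4) + (3 + 2*(-8))) = -44*(-84 + (3 - 16)) = -44*(-84 - 13) = -44*(-97) = 4268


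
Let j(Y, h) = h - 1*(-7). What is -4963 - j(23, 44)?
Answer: -5014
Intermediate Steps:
j(Y, h) = 7 + h (j(Y, h) = h + 7 = 7 + h)
-4963 - j(23, 44) = -4963 - (7 + 44) = -4963 - 1*51 = -4963 - 51 = -5014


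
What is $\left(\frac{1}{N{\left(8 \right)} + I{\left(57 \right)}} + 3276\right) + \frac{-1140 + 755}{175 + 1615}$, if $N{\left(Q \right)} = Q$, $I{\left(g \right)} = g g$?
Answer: $\frac{3819585225}{1166006} \approx 3275.8$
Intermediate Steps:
$I{\left(g \right)} = g^{2}$
$\left(\frac{1}{N{\left(8 \right)} + I{\left(57 \right)}} + 3276\right) + \frac{-1140 + 755}{175 + 1615} = \left(\frac{1}{8 + 57^{2}} + 3276\right) + \frac{-1140 + 755}{175 + 1615} = \left(\frac{1}{8 + 3249} + 3276\right) - \frac{385}{1790} = \left(\frac{1}{3257} + 3276\right) - \frac{77}{358} = \frac{10669933}{3257} - \frac{77}{358} = \frac{3819585225}{1166006}$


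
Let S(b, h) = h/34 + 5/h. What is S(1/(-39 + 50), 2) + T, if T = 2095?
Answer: 71317/34 ≈ 2097.6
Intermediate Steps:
S(b, h) = 5/h + h/34 (S(b, h) = h*(1/34) + 5/h = h/34 + 5/h = 5/h + h/34)
S(1/(-39 + 50), 2) + T = (5/2 + (1/34)*2) + 2095 = (5*(1/2) + 1/17) + 2095 = (5/2 + 1/17) + 2095 = 87/34 + 2095 = 71317/34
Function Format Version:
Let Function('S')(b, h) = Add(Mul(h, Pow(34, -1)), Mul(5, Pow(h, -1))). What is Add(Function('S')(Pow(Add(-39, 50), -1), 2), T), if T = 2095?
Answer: Rational(71317, 34) ≈ 2097.6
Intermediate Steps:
Function('S')(b, h) = Add(Mul(5, Pow(h, -1)), Mul(Rational(1, 34), h)) (Function('S')(b, h) = Add(Mul(h, Rational(1, 34)), Mul(5, Pow(h, -1))) = Add(Mul(Rational(1, 34), h), Mul(5, Pow(h, -1))) = Add(Mul(5, Pow(h, -1)), Mul(Rational(1, 34), h)))
Add(Function('S')(Pow(Add(-39, 50), -1), 2), T) = Add(Add(Mul(5, Pow(2, -1)), Mul(Rational(1, 34), 2)), 2095) = Add(Add(Mul(5, Rational(1, 2)), Rational(1, 17)), 2095) = Add(Add(Rational(5, 2), Rational(1, 17)), 2095) = Add(Rational(87, 34), 2095) = Rational(71317, 34)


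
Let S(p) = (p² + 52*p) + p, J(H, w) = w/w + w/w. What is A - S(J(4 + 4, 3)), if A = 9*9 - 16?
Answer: -45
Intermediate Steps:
J(H, w) = 2 (J(H, w) = 1 + 1 = 2)
S(p) = p² + 53*p
A = 65 (A = 81 - 16 = 65)
A - S(J(4 + 4, 3)) = 65 - 2*(53 + 2) = 65 - 2*55 = 65 - 1*110 = 65 - 110 = -45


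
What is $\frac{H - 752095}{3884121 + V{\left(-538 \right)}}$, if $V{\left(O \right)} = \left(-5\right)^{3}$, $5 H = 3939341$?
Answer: $\frac{89433}{9709990} \approx 0.0092104$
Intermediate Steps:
$H = \frac{3939341}{5}$ ($H = \frac{1}{5} \cdot 3939341 = \frac{3939341}{5} \approx 7.8787 \cdot 10^{5}$)
$V{\left(O \right)} = -125$
$\frac{H - 752095}{3884121 + V{\left(-538 \right)}} = \frac{\frac{3939341}{5} - 752095}{3884121 - 125} = \frac{178866}{5 \cdot 3883996} = \frac{178866}{5} \cdot \frac{1}{3883996} = \frac{89433}{9709990}$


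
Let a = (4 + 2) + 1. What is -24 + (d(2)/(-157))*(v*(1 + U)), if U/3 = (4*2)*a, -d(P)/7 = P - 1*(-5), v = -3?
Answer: -28611/157 ≈ -182.24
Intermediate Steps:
a = 7 (a = 6 + 1 = 7)
d(P) = -35 - 7*P (d(P) = -7*(P - 1*(-5)) = -7*(P + 5) = -7*(5 + P) = -35 - 7*P)
U = 168 (U = 3*((4*2)*7) = 3*(8*7) = 3*56 = 168)
-24 + (d(2)/(-157))*(v*(1 + U)) = -24 + ((-35 - 7*2)/(-157))*(-3*(1 + 168)) = -24 + ((-35 - 14)*(-1/157))*(-3*169) = -24 - 49*(-1/157)*(-507) = -24 + (49/157)*(-507) = -24 - 24843/157 = -28611/157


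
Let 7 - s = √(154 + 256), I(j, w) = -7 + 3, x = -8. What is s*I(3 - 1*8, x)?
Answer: -28 + 4*√410 ≈ 52.994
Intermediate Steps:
I(j, w) = -4
s = 7 - √410 (s = 7 - √(154 + 256) = 7 - √410 ≈ -13.248)
s*I(3 - 1*8, x) = (7 - √410)*(-4) = -28 + 4*√410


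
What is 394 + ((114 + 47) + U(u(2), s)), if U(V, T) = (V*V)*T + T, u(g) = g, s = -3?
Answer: 540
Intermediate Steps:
U(V, T) = T + T*V**2 (U(V, T) = V**2*T + T = T*V**2 + T = T + T*V**2)
394 + ((114 + 47) + U(u(2), s)) = 394 + ((114 + 47) - 3*(1 + 2**2)) = 394 + (161 - 3*(1 + 4)) = 394 + (161 - 3*5) = 394 + (161 - 15) = 394 + 146 = 540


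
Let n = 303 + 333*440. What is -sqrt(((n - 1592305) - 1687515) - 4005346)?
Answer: -I*sqrt(7138343) ≈ -2671.8*I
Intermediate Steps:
n = 146823 (n = 303 + 146520 = 146823)
-sqrt(((n - 1592305) - 1687515) - 4005346) = -sqrt(((146823 - 1592305) - 1687515) - 4005346) = -sqrt((-1445482 - 1687515) - 4005346) = -sqrt(-3132997 - 4005346) = -sqrt(-7138343) = -I*sqrt(7138343)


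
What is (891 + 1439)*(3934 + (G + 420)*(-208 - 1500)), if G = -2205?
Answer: 7112823620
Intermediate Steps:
(891 + 1439)*(3934 + (G + 420)*(-208 - 1500)) = (891 + 1439)*(3934 + (-2205 + 420)*(-208 - 1500)) = 2330*(3934 - 1785*(-1708)) = 2330*(3934 + 3048780) = 2330*3052714 = 7112823620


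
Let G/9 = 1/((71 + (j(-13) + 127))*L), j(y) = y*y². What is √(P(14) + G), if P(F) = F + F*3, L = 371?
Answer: √30800753449235/741629 ≈ 7.4833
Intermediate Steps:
j(y) = y³
P(F) = 4*F (P(F) = F + 3*F = 4*F)
G = -9/741629 (G = 9*(1/((71 + ((-13)³ + 127))*371)) = 9*((1/371)/(71 + (-2197 + 127))) = 9*((1/371)/(71 - 2070)) = 9*((1/371)/(-1999)) = 9*(-1/1999*1/371) = 9*(-1/741629) = -9/741629 ≈ -1.2135e-5)
√(P(14) + G) = √(4*14 - 9/741629) = √(56 - 9/741629) = √(41531215/741629) = √30800753449235/741629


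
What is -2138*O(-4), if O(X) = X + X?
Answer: 17104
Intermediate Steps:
O(X) = 2*X
-2138*O(-4) = -4276*(-4) = -2138*(-8) = 17104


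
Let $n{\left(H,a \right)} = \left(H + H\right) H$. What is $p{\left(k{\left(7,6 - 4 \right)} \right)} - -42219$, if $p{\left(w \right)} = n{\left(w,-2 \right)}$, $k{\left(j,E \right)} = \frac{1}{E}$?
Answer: $\frac{84439}{2} \approx 42220.0$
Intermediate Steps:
$n{\left(H,a \right)} = 2 H^{2}$ ($n{\left(H,a \right)} = 2 H H = 2 H^{2}$)
$p{\left(w \right)} = 2 w^{2}$
$p{\left(k{\left(7,6 - 4 \right)} \right)} - -42219 = 2 \left(\frac{1}{6 - 4}\right)^{2} - -42219 = 2 \left(\frac{1}{6 - 4}\right)^{2} + 42219 = 2 \left(\frac{1}{2}\right)^{2} + 42219 = \frac{2}{4} + 42219 = 2 \cdot \frac{1}{4} + 42219 = \frac{1}{2} + 42219 = \frac{84439}{2}$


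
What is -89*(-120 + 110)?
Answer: 890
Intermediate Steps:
-89*(-120 + 110) = -89*(-10) = 890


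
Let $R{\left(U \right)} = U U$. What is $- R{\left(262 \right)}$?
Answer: $-68644$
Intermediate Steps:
$R{\left(U \right)} = U^{2}$
$- R{\left(262 \right)} = - 262^{2} = \left(-1\right) 68644 = -68644$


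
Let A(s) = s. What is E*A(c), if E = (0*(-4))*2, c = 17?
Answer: 0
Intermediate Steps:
E = 0 (E = 0*2 = 0)
E*A(c) = 0*17 = 0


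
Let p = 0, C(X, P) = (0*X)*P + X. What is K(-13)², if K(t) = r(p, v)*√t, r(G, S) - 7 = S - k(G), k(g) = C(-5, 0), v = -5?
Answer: -637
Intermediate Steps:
C(X, P) = X (C(X, P) = 0*P + X = 0 + X = X)
k(g) = -5
r(G, S) = 12 + S (r(G, S) = 7 + (S - 1*(-5)) = 7 + (S + 5) = 7 + (5 + S) = 12 + S)
K(t) = 7*√t (K(t) = (12 - 5)*√t = 7*√t)
K(-13)² = (7*√(-13))² = (7*(I*√13))² = (7*I*√13)² = -637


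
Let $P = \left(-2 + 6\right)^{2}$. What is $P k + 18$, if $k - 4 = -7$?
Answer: $-30$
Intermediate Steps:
$k = -3$ ($k = 4 - 7 = -3$)
$P = 16$ ($P = 4^{2} = 16$)
$P k + 18 = 16 \left(-3\right) + 18 = -48 + 18 = -30$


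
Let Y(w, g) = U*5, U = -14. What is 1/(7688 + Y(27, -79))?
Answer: 1/7618 ≈ 0.00013127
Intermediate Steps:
Y(w, g) = -70 (Y(w, g) = -14*5 = -70)
1/(7688 + Y(27, -79)) = 1/(7688 - 70) = 1/7618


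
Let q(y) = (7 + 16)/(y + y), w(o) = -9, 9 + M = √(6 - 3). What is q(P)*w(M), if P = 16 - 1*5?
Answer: -207/22 ≈ -9.4091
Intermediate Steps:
M = -9 + √3 (M = -9 + √(6 - 3) = -9 + √3 ≈ -7.2680)
P = 11 (P = 16 - 5 = 11)
q(y) = 23/(2*y) (q(y) = 23/((2*y)) = 23*(1/(2*y)) = 23/(2*y))
q(P)*w(M) = ((23/2)/11)*(-9) = ((23/2)*(1/11))*(-9) = (23/22)*(-9) = -207/22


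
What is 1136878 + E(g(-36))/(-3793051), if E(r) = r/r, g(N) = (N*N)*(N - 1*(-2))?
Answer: 4312236234777/3793051 ≈ 1.1369e+6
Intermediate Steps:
g(N) = N**2*(2 + N) (g(N) = N**2*(N + 2) = N**2*(2 + N))
E(r) = 1
1136878 + E(g(-36))/(-3793051) = 1136878 + 1/(-3793051) = 1136878 + 1*(-1/3793051) = 1136878 - 1/3793051 = 4312236234777/3793051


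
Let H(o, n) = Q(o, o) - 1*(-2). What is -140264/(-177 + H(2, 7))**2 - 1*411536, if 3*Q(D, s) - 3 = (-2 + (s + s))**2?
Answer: -27606562010/67081 ≈ -4.1154e+5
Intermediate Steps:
Q(D, s) = 1 + (-2 + 2*s)**2/3 (Q(D, s) = 1 + (-2 + (s + s))**2/3 = 1 + (-2 + 2*s)**2/3)
H(o, n) = 3 + 4*(-1 + o)**2/3 (H(o, n) = (1 + 4*(-1 + o)**2/3) - 1*(-2) = (1 + 4*(-1 + o)**2/3) + 2 = 3 + 4*(-1 + o)**2/3)
-140264/(-177 + H(2, 7))**2 - 1*411536 = -140264/(-177 + (3 + 4*(-1 + 2)**2/3))**2 - 1*411536 = -140264/(-177 + (3 + (4/3)*1**2))**2 - 411536 = -140264/(-177 + (3 + (4/3)*1))**2 - 411536 = -140264/(-177 + (3 + 4/3))**2 - 411536 = -140264/(-177 + 13/3)**2 - 411536 = -140264/((-518/3)**2) - 411536 = -140264/268324/9 - 411536 = -140264*9/268324 - 411536 = -315594/67081 - 411536 = -27606562010/67081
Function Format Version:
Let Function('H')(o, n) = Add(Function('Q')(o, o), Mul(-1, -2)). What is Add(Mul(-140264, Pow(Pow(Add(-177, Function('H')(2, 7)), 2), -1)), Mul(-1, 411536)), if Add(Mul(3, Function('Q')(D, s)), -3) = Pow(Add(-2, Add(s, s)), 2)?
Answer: Rational(-27606562010, 67081) ≈ -4.1154e+5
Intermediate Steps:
Function('Q')(D, s) = Add(1, Mul(Rational(1, 3), Pow(Add(-2, Mul(2, s)), 2))) (Function('Q')(D, s) = Add(1, Mul(Rational(1, 3), Pow(Add(-2, Add(s, s)), 2))) = Add(1, Mul(Rational(1, 3), Pow(Add(-2, Mul(2, s)), 2))))
Function('H')(o, n) = Add(3, Mul(Rational(4, 3), Pow(Add(-1, o), 2))) (Function('H')(o, n) = Add(Add(1, Mul(Rational(4, 3), Pow(Add(-1, o), 2))), Mul(-1, -2)) = Add(Add(1, Mul(Rational(4, 3), Pow(Add(-1, o), 2))), 2) = Add(3, Mul(Rational(4, 3), Pow(Add(-1, o), 2))))
Add(Mul(-140264, Pow(Pow(Add(-177, Function('H')(2, 7)), 2), -1)), Mul(-1, 411536)) = Add(Mul(-140264, Pow(Pow(Add(-177, Add(3, Mul(Rational(4, 3), Pow(Add(-1, 2), 2)))), 2), -1)), Mul(-1, 411536)) = Add(Mul(-140264, Pow(Pow(Add(-177, Add(3, Mul(Rational(4, 3), Pow(1, 2)))), 2), -1)), -411536) = Add(Mul(-140264, Pow(Pow(Add(-177, Add(3, Mul(Rational(4, 3), 1))), 2), -1)), -411536) = Add(Mul(-140264, Pow(Pow(Add(-177, Add(3, Rational(4, 3))), 2), -1)), -411536) = Add(Mul(-140264, Pow(Pow(Add(-177, Rational(13, 3)), 2), -1)), -411536) = Add(Mul(-140264, Pow(Pow(Rational(-518, 3), 2), -1)), -411536) = Add(Mul(-140264, Pow(Rational(268324, 9), -1)), -411536) = Add(Mul(-140264, Rational(9, 268324)), -411536) = Add(Rational(-315594, 67081), -411536) = Rational(-27606562010, 67081)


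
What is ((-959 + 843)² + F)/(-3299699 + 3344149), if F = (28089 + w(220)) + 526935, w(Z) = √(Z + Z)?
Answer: 56848/4445 + √110/22225 ≈ 12.790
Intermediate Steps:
w(Z) = √2*√Z (w(Z) = √(2*Z) = √2*√Z)
F = 555024 + 2*√110 (F = (28089 + √2*√220) + 526935 = (28089 + √2*(2*√55)) + 526935 = (28089 + 2*√110) + 526935 = 555024 + 2*√110 ≈ 5.5505e+5)
((-959 + 843)² + F)/(-3299699 + 3344149) = ((-959 + 843)² + (555024 + 2*√110))/(-3299699 + 3344149) = ((-116)² + (555024 + 2*√110))/44450 = (13456 + (555024 + 2*√110))*(1/44450) = (568480 + 2*√110)*(1/44450) = 56848/4445 + √110/22225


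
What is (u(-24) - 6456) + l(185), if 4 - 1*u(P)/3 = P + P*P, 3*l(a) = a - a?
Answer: -8100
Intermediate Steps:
l(a) = 0 (l(a) = (a - a)/3 = (1/3)*0 = 0)
u(P) = 12 - 3*P - 3*P**2 (u(P) = 12 - 3*(P + P*P) = 12 - 3*(P + P**2) = 12 + (-3*P - 3*P**2) = 12 - 3*P - 3*P**2)
(u(-24) - 6456) + l(185) = ((12 - 3*(-24) - 3*(-24)**2) - 6456) + 0 = ((12 + 72 - 3*576) - 6456) + 0 = ((12 + 72 - 1728) - 6456) + 0 = (-1644 - 6456) + 0 = -8100 + 0 = -8100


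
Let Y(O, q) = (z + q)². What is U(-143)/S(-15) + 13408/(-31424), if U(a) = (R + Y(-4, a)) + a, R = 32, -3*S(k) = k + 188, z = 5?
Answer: -55849105/169886 ≈ -328.74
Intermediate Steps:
S(k) = -188/3 - k/3 (S(k) = -(k + 188)/3 = -(188 + k)/3 = -188/3 - k/3)
Y(O, q) = (5 + q)²
U(a) = 32 + a + (5 + a)² (U(a) = (32 + (5 + a)²) + a = 32 + a + (5 + a)²)
U(-143)/S(-15) + 13408/(-31424) = (32 - 143 + (5 - 143)²)/(-188/3 - ⅓*(-15)) + 13408/(-31424) = (32 - 143 + (-138)²)/(-188/3 + 5) + 13408*(-1/31424) = (32 - 143 + 19044)/(-173/3) - 419/982 = 18933*(-3/173) - 419/982 = -56799/173 - 419/982 = -55849105/169886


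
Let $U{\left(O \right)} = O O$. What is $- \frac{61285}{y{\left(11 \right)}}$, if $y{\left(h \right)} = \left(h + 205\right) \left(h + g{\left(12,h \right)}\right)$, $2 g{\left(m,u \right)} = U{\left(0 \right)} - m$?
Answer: $- \frac{12257}{216} \approx -56.745$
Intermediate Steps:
$U{\left(O \right)} = O^{2}$
$g{\left(m,u \right)} = - \frac{m}{2}$ ($g{\left(m,u \right)} = \frac{0^{2} - m}{2} = \frac{0 - m}{2} = \frac{\left(-1\right) m}{2} = - \frac{m}{2}$)
$y{\left(h \right)} = \left(-6 + h\right) \left(205 + h\right)$ ($y{\left(h \right)} = \left(h + 205\right) \left(h - 6\right) = \left(205 + h\right) \left(h - 6\right) = \left(205 + h\right) \left(-6 + h\right) = \left(-6 + h\right) \left(205 + h\right)$)
$- \frac{61285}{y{\left(11 \right)}} = - \frac{61285}{-1230 + 11^{2} + 199 \cdot 11} = - \frac{61285}{-1230 + 121 + 2189} = - \frac{61285}{1080} = \left(-61285\right) \frac{1}{1080} = - \frac{12257}{216}$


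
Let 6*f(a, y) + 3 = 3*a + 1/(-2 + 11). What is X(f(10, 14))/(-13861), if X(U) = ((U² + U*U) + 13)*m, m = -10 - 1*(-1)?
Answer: 235/6723 ≈ 0.034955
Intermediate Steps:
m = -9 (m = -10 + 1 = -9)
f(a, y) = -13/27 + a/2 (f(a, y) = -½ + (3*a + 1/(-2 + 11))/6 = -½ + (3*a + 1/9)/6 = -½ + (3*a + ⅑)/6 = -½ + (⅑ + 3*a)/6 = -½ + (1/54 + a/2) = -13/27 + a/2)
X(U) = -117 - 18*U² (X(U) = ((U² + U*U) + 13)*(-9) = ((U² + U²) + 13)*(-9) = (2*U² + 13)*(-9) = (13 + 2*U²)*(-9) = -117 - 18*U²)
X(f(10, 14))/(-13861) = (-117 - 18*(-13/27 + (½)*10)²)/(-13861) = (-117 - 18*(-13/27 + 5)²)*(-1/13861) = (-117 - 18*(122/27)²)*(-1/13861) = (-117 - 18*14884/729)*(-1/13861) = (-117 - 29768/81)*(-1/13861) = -39245/81*(-1/13861) = 235/6723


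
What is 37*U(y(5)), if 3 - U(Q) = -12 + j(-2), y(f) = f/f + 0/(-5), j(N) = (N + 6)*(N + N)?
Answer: 1147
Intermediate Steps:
j(N) = 2*N*(6 + N) (j(N) = (6 + N)*(2*N) = 2*N*(6 + N))
y(f) = 1 (y(f) = 1 + 0*(-1/5) = 1 + 0 = 1)
U(Q) = 31 (U(Q) = 3 - (-12 + 2*(-2)*(6 - 2)) = 3 - (-12 + 2*(-2)*4) = 3 - (-12 - 16) = 3 - 1*(-28) = 3 + 28 = 31)
37*U(y(5)) = 37*31 = 1147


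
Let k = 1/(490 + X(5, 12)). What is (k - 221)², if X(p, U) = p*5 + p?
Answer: 13206376561/270400 ≈ 48840.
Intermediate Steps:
X(p, U) = 6*p (X(p, U) = 5*p + p = 6*p)
k = 1/520 (k = 1/(490 + 6*5) = 1/(490 + 30) = 1/520 ≈ 0.0019231)
(k - 221)² = (1/520 - 221)² = (-114919/520)² = 13206376561/270400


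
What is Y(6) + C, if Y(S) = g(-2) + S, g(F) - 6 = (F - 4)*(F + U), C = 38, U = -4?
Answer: 86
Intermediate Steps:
g(F) = 6 + (-4 + F)² (g(F) = 6 + (F - 4)*(F - 4) = 6 + (-4 + F)*(-4 + F) = 6 + (-4 + F)²)
Y(S) = 42 + S (Y(S) = (22 + (-2)² - 8*(-2)) + S = (22 + 4 + 16) + S = 42 + S)
Y(6) + C = (42 + 6) + 38 = 48 + 38 = 86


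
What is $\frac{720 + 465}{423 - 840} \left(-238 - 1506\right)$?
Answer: $\frac{688880}{139} \approx 4956.0$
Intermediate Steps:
$\frac{720 + 465}{423 - 840} \left(-238 - 1506\right) = \frac{1185}{-417} \left(-1744\right) = 1185 \left(- \frac{1}{417}\right) \left(-1744\right) = \left(- \frac{395}{139}\right) \left(-1744\right) = \frac{688880}{139}$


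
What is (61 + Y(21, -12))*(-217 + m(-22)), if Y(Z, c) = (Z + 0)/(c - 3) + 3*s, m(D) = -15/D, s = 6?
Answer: -923246/55 ≈ -16786.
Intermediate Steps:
Y(Z, c) = 18 + Z/(-3 + c) (Y(Z, c) = (Z + 0)/(c - 3) + 3*6 = Z/(-3 + c) + 18 = 18 + Z/(-3 + c))
(61 + Y(21, -12))*(-217 + m(-22)) = (61 + (-54 + 21 + 18*(-12))/(-3 - 12))*(-217 - 15/(-22)) = (61 + (-54 + 21 - 216)/(-15))*(-217 - 15*(-1/22)) = (61 - 1/15*(-249))*(-217 + 15/22) = (61 + 83/5)*(-4759/22) = (388/5)*(-4759/22) = -923246/55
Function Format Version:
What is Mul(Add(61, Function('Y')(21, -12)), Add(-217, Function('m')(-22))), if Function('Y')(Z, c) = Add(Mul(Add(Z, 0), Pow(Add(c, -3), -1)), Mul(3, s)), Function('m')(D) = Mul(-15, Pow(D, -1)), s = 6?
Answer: Rational(-923246, 55) ≈ -16786.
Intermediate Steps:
Function('Y')(Z, c) = Add(18, Mul(Z, Pow(Add(-3, c), -1))) (Function('Y')(Z, c) = Add(Mul(Add(Z, 0), Pow(Add(c, -3), -1)), Mul(3, 6)) = Add(Mul(Z, Pow(Add(-3, c), -1)), 18) = Add(18, Mul(Z, Pow(Add(-3, c), -1))))
Mul(Add(61, Function('Y')(21, -12)), Add(-217, Function('m')(-22))) = Mul(Add(61, Mul(Pow(Add(-3, -12), -1), Add(-54, 21, Mul(18, -12)))), Add(-217, Mul(-15, Pow(-22, -1)))) = Mul(Add(61, Mul(Pow(-15, -1), Add(-54, 21, -216))), Add(-217, Mul(-15, Rational(-1, 22)))) = Mul(Add(61, Mul(Rational(-1, 15), -249)), Add(-217, Rational(15, 22))) = Mul(Add(61, Rational(83, 5)), Rational(-4759, 22)) = Mul(Rational(388, 5), Rational(-4759, 22)) = Rational(-923246, 55)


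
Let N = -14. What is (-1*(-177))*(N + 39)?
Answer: 4425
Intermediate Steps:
(-1*(-177))*(N + 39) = (-1*(-177))*(-14 + 39) = 177*25 = 4425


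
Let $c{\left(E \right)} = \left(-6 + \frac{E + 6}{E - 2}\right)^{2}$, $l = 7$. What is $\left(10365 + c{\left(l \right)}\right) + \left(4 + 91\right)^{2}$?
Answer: $\frac{485039}{25} \approx 19402.0$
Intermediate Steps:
$c{\left(E \right)} = \left(-6 + \frac{6 + E}{-2 + E}\right)^{2}$
$\left(10365 + c{\left(l \right)}\right) + \left(4 + 91\right)^{2} = \left(10365 + \frac{\left(-18 + 5 \cdot 7\right)^{2}}{\left(-2 + 7\right)^{2}}\right) + \left(4 + 91\right)^{2} = \left(10365 + \frac{\left(-18 + 35\right)^{2}}{25}\right) + 95^{2} = \left(10365 + 17^{2} \cdot \frac{1}{25}\right) + 9025 = \left(10365 + 289 \cdot \frac{1}{25}\right) + 9025 = \left(10365 + \frac{289}{25}\right) + 9025 = \frac{259414}{25} + 9025 = \frac{485039}{25}$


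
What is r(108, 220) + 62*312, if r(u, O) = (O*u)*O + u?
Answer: 5246652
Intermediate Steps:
r(u, O) = u + u*O² (r(u, O) = u*O² + u = u + u*O²)
r(108, 220) + 62*312 = 108*(1 + 220²) + 62*312 = 108*(1 + 48400) + 19344 = 108*48401 + 19344 = 5227308 + 19344 = 5246652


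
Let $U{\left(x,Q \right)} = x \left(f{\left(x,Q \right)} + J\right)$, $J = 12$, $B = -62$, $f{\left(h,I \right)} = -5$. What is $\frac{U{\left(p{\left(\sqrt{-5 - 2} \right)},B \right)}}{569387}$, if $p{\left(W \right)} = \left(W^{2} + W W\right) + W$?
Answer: $- \frac{14}{81341} + \frac{i \sqrt{7}}{81341} \approx -0.00017211 + 3.2527 \cdot 10^{-5} i$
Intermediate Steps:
$p{\left(W \right)} = W + 2 W^{2}$ ($p{\left(W \right)} = \left(W^{2} + W^{2}\right) + W = 2 W^{2} + W = W + 2 W^{2}$)
$U{\left(x,Q \right)} = 7 x$ ($U{\left(x,Q \right)} = x \left(-5 + 12\right) = x 7 = 7 x$)
$\frac{U{\left(p{\left(\sqrt{-5 - 2} \right)},B \right)}}{569387} = \frac{7 \sqrt{-5 - 2} \left(1 + 2 \sqrt{-5 - 2}\right)}{569387} = 7 \sqrt{-7} \left(1 + 2 \sqrt{-7}\right) \frac{1}{569387} = 7 i \sqrt{7} \left(1 + 2 i \sqrt{7}\right) \frac{1}{569387} = \frac{i \sqrt{7} \left(1 + 2 i \sqrt{7}\right)}{81341}$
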